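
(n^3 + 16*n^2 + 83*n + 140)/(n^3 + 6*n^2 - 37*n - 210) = (n + 4)/(n - 6)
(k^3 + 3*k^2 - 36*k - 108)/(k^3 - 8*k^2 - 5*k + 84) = (k^2 - 36)/(k^2 - 11*k + 28)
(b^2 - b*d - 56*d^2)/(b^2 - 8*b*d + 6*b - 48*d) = (b + 7*d)/(b + 6)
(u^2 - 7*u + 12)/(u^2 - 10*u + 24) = (u - 3)/(u - 6)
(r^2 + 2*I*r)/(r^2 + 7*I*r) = (r + 2*I)/(r + 7*I)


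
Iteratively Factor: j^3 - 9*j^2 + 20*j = (j - 5)*(j^2 - 4*j) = (j - 5)*(j - 4)*(j)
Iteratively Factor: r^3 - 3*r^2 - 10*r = (r - 5)*(r^2 + 2*r) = (r - 5)*(r + 2)*(r)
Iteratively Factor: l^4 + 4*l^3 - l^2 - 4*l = (l + 4)*(l^3 - l) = l*(l + 4)*(l^2 - 1) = l*(l - 1)*(l + 4)*(l + 1)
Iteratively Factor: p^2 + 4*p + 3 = (p + 1)*(p + 3)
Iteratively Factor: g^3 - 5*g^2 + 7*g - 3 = (g - 3)*(g^2 - 2*g + 1) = (g - 3)*(g - 1)*(g - 1)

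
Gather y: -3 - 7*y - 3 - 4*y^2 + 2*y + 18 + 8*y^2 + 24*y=4*y^2 + 19*y + 12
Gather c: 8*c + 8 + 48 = 8*c + 56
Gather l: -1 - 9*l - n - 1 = -9*l - n - 2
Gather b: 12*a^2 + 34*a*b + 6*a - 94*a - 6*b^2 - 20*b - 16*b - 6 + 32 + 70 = 12*a^2 - 88*a - 6*b^2 + b*(34*a - 36) + 96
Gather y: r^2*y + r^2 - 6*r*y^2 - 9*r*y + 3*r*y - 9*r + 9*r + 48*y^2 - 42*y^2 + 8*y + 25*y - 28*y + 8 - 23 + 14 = r^2 + y^2*(6 - 6*r) + y*(r^2 - 6*r + 5) - 1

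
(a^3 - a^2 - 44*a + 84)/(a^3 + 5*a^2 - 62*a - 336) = (a^2 - 8*a + 12)/(a^2 - 2*a - 48)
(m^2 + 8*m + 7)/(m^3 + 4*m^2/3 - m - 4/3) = 3*(m + 7)/(3*m^2 + m - 4)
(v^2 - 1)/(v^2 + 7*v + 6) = (v - 1)/(v + 6)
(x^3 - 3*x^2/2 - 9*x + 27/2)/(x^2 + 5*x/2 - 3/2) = (2*x^2 - 9*x + 9)/(2*x - 1)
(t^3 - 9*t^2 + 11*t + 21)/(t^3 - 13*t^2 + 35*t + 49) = (t - 3)/(t - 7)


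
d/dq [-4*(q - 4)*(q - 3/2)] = 22 - 8*q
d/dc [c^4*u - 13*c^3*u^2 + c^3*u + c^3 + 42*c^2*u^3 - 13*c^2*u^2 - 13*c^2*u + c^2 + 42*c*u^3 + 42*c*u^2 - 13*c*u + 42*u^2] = 4*c^3*u - 39*c^2*u^2 + 3*c^2*u + 3*c^2 + 84*c*u^3 - 26*c*u^2 - 26*c*u + 2*c + 42*u^3 + 42*u^2 - 13*u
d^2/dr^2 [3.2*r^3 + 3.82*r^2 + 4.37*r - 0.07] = 19.2*r + 7.64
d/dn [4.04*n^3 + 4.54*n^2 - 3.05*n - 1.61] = 12.12*n^2 + 9.08*n - 3.05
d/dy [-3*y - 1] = -3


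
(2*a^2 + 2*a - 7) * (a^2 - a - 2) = 2*a^4 - 13*a^2 + 3*a + 14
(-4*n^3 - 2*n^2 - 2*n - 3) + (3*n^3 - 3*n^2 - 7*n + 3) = -n^3 - 5*n^2 - 9*n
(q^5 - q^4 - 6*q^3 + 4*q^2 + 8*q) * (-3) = -3*q^5 + 3*q^4 + 18*q^3 - 12*q^2 - 24*q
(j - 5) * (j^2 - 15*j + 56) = j^3 - 20*j^2 + 131*j - 280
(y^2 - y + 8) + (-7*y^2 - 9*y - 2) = -6*y^2 - 10*y + 6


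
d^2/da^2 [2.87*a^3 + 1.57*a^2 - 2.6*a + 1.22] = 17.22*a + 3.14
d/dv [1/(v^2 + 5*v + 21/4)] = 16*(-2*v - 5)/(4*v^2 + 20*v + 21)^2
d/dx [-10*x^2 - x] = -20*x - 1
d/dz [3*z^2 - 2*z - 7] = 6*z - 2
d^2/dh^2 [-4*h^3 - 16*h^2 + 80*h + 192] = -24*h - 32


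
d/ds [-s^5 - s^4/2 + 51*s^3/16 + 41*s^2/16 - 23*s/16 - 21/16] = -5*s^4 - 2*s^3 + 153*s^2/16 + 41*s/8 - 23/16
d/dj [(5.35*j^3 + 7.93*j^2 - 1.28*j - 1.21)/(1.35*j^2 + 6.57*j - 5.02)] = (7.2225*j^4 + 70.299*j^3 - 26.7429*j^2 - 76.3502*j + 14.3753)/(1.8225*j^4 + 17.739*j^3 + 29.6109*j^2 - 65.9628*j + 25.2004)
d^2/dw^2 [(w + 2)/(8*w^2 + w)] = 4*(32*w^3 + 192*w^2 + 24*w + 1)/(w^3*(512*w^3 + 192*w^2 + 24*w + 1))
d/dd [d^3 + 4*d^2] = d*(3*d + 8)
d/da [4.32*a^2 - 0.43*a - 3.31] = 8.64*a - 0.43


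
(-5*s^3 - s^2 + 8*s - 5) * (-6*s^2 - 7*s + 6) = 30*s^5 + 41*s^4 - 71*s^3 - 32*s^2 + 83*s - 30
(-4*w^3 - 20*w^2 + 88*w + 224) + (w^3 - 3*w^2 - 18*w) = -3*w^3 - 23*w^2 + 70*w + 224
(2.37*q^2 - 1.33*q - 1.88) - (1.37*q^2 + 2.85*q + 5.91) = 1.0*q^2 - 4.18*q - 7.79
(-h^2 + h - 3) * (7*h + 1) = -7*h^3 + 6*h^2 - 20*h - 3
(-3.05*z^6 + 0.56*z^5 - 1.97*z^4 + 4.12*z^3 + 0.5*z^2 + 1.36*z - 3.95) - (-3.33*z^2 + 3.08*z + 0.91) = -3.05*z^6 + 0.56*z^5 - 1.97*z^4 + 4.12*z^3 + 3.83*z^2 - 1.72*z - 4.86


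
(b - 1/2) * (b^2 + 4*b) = b^3 + 7*b^2/2 - 2*b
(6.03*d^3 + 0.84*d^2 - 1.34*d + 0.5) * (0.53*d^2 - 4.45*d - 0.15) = 3.1959*d^5 - 26.3883*d^4 - 5.3527*d^3 + 6.102*d^2 - 2.024*d - 0.075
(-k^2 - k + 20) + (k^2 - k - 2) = 18 - 2*k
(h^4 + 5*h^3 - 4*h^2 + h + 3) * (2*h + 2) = 2*h^5 + 12*h^4 + 2*h^3 - 6*h^2 + 8*h + 6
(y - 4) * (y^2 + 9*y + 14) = y^3 + 5*y^2 - 22*y - 56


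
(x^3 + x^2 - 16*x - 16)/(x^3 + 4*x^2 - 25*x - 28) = (x + 4)/(x + 7)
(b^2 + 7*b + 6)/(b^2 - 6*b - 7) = (b + 6)/(b - 7)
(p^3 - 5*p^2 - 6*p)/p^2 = p - 5 - 6/p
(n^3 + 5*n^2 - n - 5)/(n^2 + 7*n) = (n^3 + 5*n^2 - n - 5)/(n*(n + 7))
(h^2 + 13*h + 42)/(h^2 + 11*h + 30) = (h + 7)/(h + 5)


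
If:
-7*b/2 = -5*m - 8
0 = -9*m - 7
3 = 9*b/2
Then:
No Solution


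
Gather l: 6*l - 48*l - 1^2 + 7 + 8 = 14 - 42*l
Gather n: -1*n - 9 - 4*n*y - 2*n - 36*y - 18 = n*(-4*y - 3) - 36*y - 27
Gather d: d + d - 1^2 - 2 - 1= 2*d - 4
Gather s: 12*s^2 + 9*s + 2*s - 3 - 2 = 12*s^2 + 11*s - 5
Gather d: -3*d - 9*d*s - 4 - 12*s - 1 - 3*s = d*(-9*s - 3) - 15*s - 5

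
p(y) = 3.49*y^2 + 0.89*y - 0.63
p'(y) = 6.98*y + 0.89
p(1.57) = 9.37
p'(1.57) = 11.85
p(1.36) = 7.04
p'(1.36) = 10.38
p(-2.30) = 15.79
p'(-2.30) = -15.16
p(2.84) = 30.05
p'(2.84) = 20.71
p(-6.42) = 137.50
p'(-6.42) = -43.92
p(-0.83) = 1.04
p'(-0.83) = -4.90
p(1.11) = 4.66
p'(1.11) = 8.64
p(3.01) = 33.67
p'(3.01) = 21.90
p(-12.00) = 491.25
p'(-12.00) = -82.87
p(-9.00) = 274.05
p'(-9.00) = -61.93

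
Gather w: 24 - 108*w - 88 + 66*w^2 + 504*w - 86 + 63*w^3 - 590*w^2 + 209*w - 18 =63*w^3 - 524*w^2 + 605*w - 168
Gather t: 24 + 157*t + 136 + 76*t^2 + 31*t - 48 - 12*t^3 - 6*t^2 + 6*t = -12*t^3 + 70*t^2 + 194*t + 112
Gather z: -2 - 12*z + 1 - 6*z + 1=-18*z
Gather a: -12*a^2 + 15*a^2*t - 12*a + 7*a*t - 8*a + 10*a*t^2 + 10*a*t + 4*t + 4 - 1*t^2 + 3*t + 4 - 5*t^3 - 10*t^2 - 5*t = a^2*(15*t - 12) + a*(10*t^2 + 17*t - 20) - 5*t^3 - 11*t^2 + 2*t + 8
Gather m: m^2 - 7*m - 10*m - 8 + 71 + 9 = m^2 - 17*m + 72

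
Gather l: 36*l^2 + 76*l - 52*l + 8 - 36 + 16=36*l^2 + 24*l - 12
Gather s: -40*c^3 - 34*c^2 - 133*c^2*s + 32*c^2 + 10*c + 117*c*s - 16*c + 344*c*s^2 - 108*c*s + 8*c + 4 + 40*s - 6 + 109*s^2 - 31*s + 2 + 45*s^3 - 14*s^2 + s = -40*c^3 - 2*c^2 + 2*c + 45*s^3 + s^2*(344*c + 95) + s*(-133*c^2 + 9*c + 10)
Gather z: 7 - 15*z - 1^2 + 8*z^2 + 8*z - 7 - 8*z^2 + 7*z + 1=0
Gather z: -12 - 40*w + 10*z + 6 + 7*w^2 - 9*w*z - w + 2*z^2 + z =7*w^2 - 41*w + 2*z^2 + z*(11 - 9*w) - 6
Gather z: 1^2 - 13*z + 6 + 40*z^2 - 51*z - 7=40*z^2 - 64*z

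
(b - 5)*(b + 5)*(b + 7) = b^3 + 7*b^2 - 25*b - 175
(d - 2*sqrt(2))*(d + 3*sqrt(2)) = d^2 + sqrt(2)*d - 12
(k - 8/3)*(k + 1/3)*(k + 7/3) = k^3 - 19*k/3 - 56/27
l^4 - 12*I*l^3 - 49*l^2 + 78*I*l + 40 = (l - 5*I)*(l - 4*I)*(l - 2*I)*(l - I)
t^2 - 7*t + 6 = (t - 6)*(t - 1)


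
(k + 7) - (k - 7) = 14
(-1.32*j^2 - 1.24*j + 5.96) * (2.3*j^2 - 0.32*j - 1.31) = -3.036*j^4 - 2.4296*j^3 + 15.834*j^2 - 0.2828*j - 7.8076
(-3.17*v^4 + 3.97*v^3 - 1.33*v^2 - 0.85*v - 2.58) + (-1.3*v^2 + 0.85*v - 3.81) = -3.17*v^4 + 3.97*v^3 - 2.63*v^2 - 6.39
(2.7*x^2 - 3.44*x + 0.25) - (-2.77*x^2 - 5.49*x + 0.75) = 5.47*x^2 + 2.05*x - 0.5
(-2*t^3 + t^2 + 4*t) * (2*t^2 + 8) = -4*t^5 + 2*t^4 - 8*t^3 + 8*t^2 + 32*t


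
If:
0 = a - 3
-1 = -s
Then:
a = 3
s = 1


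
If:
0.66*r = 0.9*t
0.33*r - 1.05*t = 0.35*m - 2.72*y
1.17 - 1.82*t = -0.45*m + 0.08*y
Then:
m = 5.5109151047409*y - 0.773980154355017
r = 1.79813571213792*y + 0.615666031873309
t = 1.31863285556781*y + 0.45148842337376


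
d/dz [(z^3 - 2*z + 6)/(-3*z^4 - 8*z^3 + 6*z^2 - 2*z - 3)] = 3*(z^6 - 4*z^4 + 12*z^3 + 49*z^2 - 24*z + 6)/(9*z^8 + 48*z^7 + 28*z^6 - 84*z^5 + 86*z^4 + 24*z^3 - 32*z^2 + 12*z + 9)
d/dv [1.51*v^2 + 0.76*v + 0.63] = 3.02*v + 0.76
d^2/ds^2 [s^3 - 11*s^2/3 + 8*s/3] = 6*s - 22/3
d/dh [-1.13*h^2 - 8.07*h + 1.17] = -2.26*h - 8.07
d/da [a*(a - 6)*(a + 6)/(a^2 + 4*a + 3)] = (a^4 + 8*a^3 + 45*a^2 - 108)/(a^4 + 8*a^3 + 22*a^2 + 24*a + 9)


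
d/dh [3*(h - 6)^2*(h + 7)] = 3*(h - 6)*(3*h + 8)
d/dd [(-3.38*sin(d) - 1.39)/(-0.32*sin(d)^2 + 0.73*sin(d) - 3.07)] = (-1.0816*sin(d)^2 - 0.8896*sin(d) + 11.3913)*cos(d)/(0.1024*sin(d)^4 - 0.4672*sin(d)^3 + 2.4977*sin(d)^2 - 4.4822*sin(d) + 9.4249)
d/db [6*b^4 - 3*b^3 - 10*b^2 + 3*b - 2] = 24*b^3 - 9*b^2 - 20*b + 3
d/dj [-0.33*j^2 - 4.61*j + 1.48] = -0.66*j - 4.61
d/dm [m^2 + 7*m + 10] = 2*m + 7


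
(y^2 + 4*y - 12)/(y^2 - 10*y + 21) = (y^2 + 4*y - 12)/(y^2 - 10*y + 21)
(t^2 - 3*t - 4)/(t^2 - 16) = (t + 1)/(t + 4)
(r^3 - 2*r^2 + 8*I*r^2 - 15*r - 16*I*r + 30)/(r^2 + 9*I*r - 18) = (r^2 + r*(-2 + 5*I) - 10*I)/(r + 6*I)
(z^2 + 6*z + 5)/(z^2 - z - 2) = (z + 5)/(z - 2)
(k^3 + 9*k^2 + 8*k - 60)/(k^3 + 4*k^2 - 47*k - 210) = (k - 2)/(k - 7)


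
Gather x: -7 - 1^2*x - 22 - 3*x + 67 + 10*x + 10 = 6*x + 48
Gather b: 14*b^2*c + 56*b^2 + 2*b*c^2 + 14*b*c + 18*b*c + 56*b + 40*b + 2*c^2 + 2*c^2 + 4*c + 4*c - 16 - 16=b^2*(14*c + 56) + b*(2*c^2 + 32*c + 96) + 4*c^2 + 8*c - 32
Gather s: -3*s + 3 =3 - 3*s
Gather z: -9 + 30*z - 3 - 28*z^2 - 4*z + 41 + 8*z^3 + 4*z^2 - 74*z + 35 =8*z^3 - 24*z^2 - 48*z + 64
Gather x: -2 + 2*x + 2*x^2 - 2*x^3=-2*x^3 + 2*x^2 + 2*x - 2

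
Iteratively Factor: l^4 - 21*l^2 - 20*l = (l - 5)*(l^3 + 5*l^2 + 4*l) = l*(l - 5)*(l^2 + 5*l + 4) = l*(l - 5)*(l + 4)*(l + 1)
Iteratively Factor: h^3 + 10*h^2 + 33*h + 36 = (h + 3)*(h^2 + 7*h + 12) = (h + 3)*(h + 4)*(h + 3)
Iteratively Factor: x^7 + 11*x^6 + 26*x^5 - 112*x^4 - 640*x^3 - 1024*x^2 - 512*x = (x)*(x^6 + 11*x^5 + 26*x^4 - 112*x^3 - 640*x^2 - 1024*x - 512) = x*(x + 2)*(x^5 + 9*x^4 + 8*x^3 - 128*x^2 - 384*x - 256) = x*(x - 4)*(x + 2)*(x^4 + 13*x^3 + 60*x^2 + 112*x + 64) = x*(x - 4)*(x + 2)*(x + 4)*(x^3 + 9*x^2 + 24*x + 16) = x*(x - 4)*(x + 1)*(x + 2)*(x + 4)*(x^2 + 8*x + 16) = x*(x - 4)*(x + 1)*(x + 2)*(x + 4)^2*(x + 4)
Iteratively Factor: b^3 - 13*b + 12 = (b - 1)*(b^2 + b - 12) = (b - 3)*(b - 1)*(b + 4)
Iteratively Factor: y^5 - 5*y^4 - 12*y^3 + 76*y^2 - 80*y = (y + 4)*(y^4 - 9*y^3 + 24*y^2 - 20*y) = y*(y + 4)*(y^3 - 9*y^2 + 24*y - 20) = y*(y - 2)*(y + 4)*(y^2 - 7*y + 10) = y*(y - 2)^2*(y + 4)*(y - 5)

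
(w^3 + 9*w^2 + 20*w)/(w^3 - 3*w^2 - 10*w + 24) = w*(w^2 + 9*w + 20)/(w^3 - 3*w^2 - 10*w + 24)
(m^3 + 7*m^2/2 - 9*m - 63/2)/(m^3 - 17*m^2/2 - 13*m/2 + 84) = (2*m^2 + m - 21)/(2*m^2 - 23*m + 56)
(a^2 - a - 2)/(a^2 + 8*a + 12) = (a^2 - a - 2)/(a^2 + 8*a + 12)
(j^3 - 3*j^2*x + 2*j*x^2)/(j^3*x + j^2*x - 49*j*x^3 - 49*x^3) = j*(j^2 - 3*j*x + 2*x^2)/(x*(j^3 + j^2 - 49*j*x^2 - 49*x^2))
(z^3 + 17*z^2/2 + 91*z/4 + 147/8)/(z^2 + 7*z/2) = z + 5 + 21/(4*z)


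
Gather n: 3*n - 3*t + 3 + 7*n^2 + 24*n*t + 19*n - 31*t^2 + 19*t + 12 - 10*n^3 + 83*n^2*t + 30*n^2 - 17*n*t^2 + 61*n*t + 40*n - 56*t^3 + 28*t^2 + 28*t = -10*n^3 + n^2*(83*t + 37) + n*(-17*t^2 + 85*t + 62) - 56*t^3 - 3*t^2 + 44*t + 15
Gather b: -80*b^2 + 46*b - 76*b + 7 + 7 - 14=-80*b^2 - 30*b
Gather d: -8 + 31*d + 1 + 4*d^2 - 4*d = 4*d^2 + 27*d - 7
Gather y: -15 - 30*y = -30*y - 15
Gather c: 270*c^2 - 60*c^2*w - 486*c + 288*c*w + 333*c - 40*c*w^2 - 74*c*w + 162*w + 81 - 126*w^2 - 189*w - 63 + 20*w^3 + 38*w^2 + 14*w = c^2*(270 - 60*w) + c*(-40*w^2 + 214*w - 153) + 20*w^3 - 88*w^2 - 13*w + 18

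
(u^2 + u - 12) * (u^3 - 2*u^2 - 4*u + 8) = u^5 - u^4 - 18*u^3 + 28*u^2 + 56*u - 96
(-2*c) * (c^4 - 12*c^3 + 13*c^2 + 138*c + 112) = -2*c^5 + 24*c^4 - 26*c^3 - 276*c^2 - 224*c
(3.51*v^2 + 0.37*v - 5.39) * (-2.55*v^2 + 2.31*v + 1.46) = -8.9505*v^4 + 7.1646*v^3 + 19.7238*v^2 - 11.9107*v - 7.8694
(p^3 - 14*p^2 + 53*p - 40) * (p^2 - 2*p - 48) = p^5 - 16*p^4 + 33*p^3 + 526*p^2 - 2464*p + 1920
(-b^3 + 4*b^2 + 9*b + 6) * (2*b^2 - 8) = -2*b^5 + 8*b^4 + 26*b^3 - 20*b^2 - 72*b - 48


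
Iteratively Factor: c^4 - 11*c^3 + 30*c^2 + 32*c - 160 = (c - 4)*(c^3 - 7*c^2 + 2*c + 40) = (c - 4)^2*(c^2 - 3*c - 10) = (c - 5)*(c - 4)^2*(c + 2)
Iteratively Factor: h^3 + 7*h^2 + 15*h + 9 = (h + 3)*(h^2 + 4*h + 3) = (h + 1)*(h + 3)*(h + 3)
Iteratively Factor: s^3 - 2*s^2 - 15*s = (s + 3)*(s^2 - 5*s) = (s - 5)*(s + 3)*(s)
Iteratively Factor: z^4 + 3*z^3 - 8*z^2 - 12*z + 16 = (z - 1)*(z^3 + 4*z^2 - 4*z - 16) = (z - 1)*(z + 2)*(z^2 + 2*z - 8) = (z - 2)*(z - 1)*(z + 2)*(z + 4)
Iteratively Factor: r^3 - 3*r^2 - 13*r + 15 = (r + 3)*(r^2 - 6*r + 5) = (r - 5)*(r + 3)*(r - 1)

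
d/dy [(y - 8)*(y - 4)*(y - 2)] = 3*y^2 - 28*y + 56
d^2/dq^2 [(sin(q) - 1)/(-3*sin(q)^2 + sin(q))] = (9*sin(q)^2 - 33*sin(q) - 9 + 53/sin(q) - 18/sin(q)^2 + 2/sin(q)^3)/(3*sin(q) - 1)^3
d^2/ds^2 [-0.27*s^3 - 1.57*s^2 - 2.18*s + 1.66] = -1.62*s - 3.14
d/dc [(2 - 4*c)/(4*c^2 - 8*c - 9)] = 4*(4*c^2 - 4*c + 13)/(16*c^4 - 64*c^3 - 8*c^2 + 144*c + 81)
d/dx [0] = 0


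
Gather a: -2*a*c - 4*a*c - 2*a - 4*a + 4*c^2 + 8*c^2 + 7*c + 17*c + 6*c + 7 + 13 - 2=a*(-6*c - 6) + 12*c^2 + 30*c + 18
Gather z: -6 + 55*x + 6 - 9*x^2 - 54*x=-9*x^2 + x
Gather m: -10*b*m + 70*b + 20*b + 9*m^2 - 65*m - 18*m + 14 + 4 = 90*b + 9*m^2 + m*(-10*b - 83) + 18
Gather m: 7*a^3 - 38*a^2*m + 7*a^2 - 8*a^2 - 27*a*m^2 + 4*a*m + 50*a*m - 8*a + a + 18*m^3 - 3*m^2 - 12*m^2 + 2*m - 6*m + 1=7*a^3 - a^2 - 7*a + 18*m^3 + m^2*(-27*a - 15) + m*(-38*a^2 + 54*a - 4) + 1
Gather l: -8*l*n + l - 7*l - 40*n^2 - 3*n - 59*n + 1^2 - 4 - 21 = l*(-8*n - 6) - 40*n^2 - 62*n - 24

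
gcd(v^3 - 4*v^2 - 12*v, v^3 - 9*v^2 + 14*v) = v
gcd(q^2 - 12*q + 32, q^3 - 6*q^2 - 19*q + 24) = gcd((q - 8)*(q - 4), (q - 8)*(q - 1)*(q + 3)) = q - 8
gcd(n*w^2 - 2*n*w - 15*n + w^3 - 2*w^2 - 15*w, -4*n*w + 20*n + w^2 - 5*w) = w - 5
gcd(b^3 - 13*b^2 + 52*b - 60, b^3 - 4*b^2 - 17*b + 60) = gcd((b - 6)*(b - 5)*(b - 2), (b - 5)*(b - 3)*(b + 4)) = b - 5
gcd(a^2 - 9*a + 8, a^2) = 1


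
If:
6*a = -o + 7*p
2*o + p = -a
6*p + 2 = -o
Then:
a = -30/53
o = 26/53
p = -22/53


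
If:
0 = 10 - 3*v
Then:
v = 10/3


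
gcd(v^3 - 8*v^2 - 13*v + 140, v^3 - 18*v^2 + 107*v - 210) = v^2 - 12*v + 35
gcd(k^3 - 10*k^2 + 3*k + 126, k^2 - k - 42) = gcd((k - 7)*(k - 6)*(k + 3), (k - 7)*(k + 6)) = k - 7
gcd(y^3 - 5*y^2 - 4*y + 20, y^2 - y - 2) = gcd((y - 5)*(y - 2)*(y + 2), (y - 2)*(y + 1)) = y - 2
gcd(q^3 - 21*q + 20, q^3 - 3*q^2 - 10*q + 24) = q - 4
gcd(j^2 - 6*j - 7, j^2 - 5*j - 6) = j + 1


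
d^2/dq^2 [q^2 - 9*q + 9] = 2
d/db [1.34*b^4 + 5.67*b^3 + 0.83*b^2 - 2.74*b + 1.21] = 5.36*b^3 + 17.01*b^2 + 1.66*b - 2.74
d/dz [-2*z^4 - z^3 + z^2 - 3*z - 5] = -8*z^3 - 3*z^2 + 2*z - 3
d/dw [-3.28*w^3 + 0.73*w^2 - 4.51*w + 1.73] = -9.84*w^2 + 1.46*w - 4.51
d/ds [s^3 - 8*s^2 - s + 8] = 3*s^2 - 16*s - 1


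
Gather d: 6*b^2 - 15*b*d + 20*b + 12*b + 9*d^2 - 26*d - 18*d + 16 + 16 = 6*b^2 + 32*b + 9*d^2 + d*(-15*b - 44) + 32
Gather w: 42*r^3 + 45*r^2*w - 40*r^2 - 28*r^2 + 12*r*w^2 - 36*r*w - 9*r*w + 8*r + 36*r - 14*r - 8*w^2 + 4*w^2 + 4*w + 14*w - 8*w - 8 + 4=42*r^3 - 68*r^2 + 30*r + w^2*(12*r - 4) + w*(45*r^2 - 45*r + 10) - 4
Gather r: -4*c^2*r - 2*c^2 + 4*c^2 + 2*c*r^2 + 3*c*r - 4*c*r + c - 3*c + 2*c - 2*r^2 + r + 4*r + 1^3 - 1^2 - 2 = 2*c^2 + r^2*(2*c - 2) + r*(-4*c^2 - c + 5) - 2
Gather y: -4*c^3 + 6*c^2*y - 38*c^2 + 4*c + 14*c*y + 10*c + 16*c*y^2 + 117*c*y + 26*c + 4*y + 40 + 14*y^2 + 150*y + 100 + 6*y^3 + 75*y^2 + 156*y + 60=-4*c^3 - 38*c^2 + 40*c + 6*y^3 + y^2*(16*c + 89) + y*(6*c^2 + 131*c + 310) + 200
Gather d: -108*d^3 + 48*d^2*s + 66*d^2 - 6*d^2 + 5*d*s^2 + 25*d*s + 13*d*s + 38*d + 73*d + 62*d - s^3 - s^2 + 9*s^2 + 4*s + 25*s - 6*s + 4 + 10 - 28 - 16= -108*d^3 + d^2*(48*s + 60) + d*(5*s^2 + 38*s + 173) - s^3 + 8*s^2 + 23*s - 30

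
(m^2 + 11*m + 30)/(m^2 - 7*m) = (m^2 + 11*m + 30)/(m*(m - 7))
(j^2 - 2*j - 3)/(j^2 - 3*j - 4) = (j - 3)/(j - 4)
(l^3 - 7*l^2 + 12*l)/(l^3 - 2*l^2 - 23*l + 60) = l/(l + 5)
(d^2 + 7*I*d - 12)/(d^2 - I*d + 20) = (d + 3*I)/(d - 5*I)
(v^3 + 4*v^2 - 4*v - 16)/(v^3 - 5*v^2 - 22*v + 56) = (v + 2)/(v - 7)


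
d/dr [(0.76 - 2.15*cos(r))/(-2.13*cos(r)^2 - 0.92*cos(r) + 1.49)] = (4.5795*cos(r)^2 - 3.2376*cos(r) + 2.5043)*sin(r)/(4.5369*cos(r)^4 + 3.9192*cos(r)^3 - 5.501*cos(r)^2 - 2.7416*cos(r) + 2.2201)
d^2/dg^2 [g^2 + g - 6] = 2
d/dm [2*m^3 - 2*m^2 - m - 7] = 6*m^2 - 4*m - 1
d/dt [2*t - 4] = 2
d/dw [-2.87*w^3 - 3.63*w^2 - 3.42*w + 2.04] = -8.61*w^2 - 7.26*w - 3.42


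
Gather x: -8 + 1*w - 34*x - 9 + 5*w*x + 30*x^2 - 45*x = w + 30*x^2 + x*(5*w - 79) - 17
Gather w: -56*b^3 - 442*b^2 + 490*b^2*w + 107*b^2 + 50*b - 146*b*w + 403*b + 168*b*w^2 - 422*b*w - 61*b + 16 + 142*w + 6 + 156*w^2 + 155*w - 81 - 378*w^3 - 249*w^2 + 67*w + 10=-56*b^3 - 335*b^2 + 392*b - 378*w^3 + w^2*(168*b - 93) + w*(490*b^2 - 568*b + 364) - 49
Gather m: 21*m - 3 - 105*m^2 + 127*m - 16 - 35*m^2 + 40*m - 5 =-140*m^2 + 188*m - 24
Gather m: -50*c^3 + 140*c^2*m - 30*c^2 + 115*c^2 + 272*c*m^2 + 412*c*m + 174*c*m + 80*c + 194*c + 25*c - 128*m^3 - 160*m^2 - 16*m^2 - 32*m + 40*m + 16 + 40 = -50*c^3 + 85*c^2 + 299*c - 128*m^3 + m^2*(272*c - 176) + m*(140*c^2 + 586*c + 8) + 56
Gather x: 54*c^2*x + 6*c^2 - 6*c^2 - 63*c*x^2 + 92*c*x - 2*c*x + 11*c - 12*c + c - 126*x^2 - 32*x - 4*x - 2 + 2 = x^2*(-63*c - 126) + x*(54*c^2 + 90*c - 36)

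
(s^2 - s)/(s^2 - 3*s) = (s - 1)/(s - 3)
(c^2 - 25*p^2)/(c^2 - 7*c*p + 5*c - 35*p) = (c^2 - 25*p^2)/(c^2 - 7*c*p + 5*c - 35*p)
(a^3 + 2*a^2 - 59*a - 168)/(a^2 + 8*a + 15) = (a^2 - a - 56)/(a + 5)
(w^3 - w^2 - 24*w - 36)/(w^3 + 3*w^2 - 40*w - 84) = (w + 3)/(w + 7)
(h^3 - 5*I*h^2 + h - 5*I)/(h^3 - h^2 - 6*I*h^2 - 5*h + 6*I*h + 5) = (h + I)/(h - 1)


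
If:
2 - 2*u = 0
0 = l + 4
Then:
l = -4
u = 1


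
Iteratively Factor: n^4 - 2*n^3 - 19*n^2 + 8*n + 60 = (n + 2)*(n^3 - 4*n^2 - 11*n + 30) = (n - 5)*(n + 2)*(n^2 + n - 6) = (n - 5)*(n + 2)*(n + 3)*(n - 2)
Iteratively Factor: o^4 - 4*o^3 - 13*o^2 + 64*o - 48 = (o - 3)*(o^3 - o^2 - 16*o + 16) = (o - 3)*(o + 4)*(o^2 - 5*o + 4) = (o - 3)*(o - 1)*(o + 4)*(o - 4)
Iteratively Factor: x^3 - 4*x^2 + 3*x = (x - 3)*(x^2 - x) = (x - 3)*(x - 1)*(x)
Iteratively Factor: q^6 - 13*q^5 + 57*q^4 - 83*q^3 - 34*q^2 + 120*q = (q - 2)*(q^5 - 11*q^4 + 35*q^3 - 13*q^2 - 60*q) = (q - 3)*(q - 2)*(q^4 - 8*q^3 + 11*q^2 + 20*q) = (q - 5)*(q - 3)*(q - 2)*(q^3 - 3*q^2 - 4*q) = (q - 5)*(q - 4)*(q - 3)*(q - 2)*(q^2 + q) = (q - 5)*(q - 4)*(q - 3)*(q - 2)*(q + 1)*(q)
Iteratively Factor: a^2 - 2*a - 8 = (a + 2)*(a - 4)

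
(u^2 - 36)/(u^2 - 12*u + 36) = (u + 6)/(u - 6)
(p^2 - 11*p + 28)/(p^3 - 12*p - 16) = (p - 7)/(p^2 + 4*p + 4)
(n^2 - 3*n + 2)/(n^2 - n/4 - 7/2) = 4*(n - 1)/(4*n + 7)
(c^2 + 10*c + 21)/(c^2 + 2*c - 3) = (c + 7)/(c - 1)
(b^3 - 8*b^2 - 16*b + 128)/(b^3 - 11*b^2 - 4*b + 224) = (b - 4)/(b - 7)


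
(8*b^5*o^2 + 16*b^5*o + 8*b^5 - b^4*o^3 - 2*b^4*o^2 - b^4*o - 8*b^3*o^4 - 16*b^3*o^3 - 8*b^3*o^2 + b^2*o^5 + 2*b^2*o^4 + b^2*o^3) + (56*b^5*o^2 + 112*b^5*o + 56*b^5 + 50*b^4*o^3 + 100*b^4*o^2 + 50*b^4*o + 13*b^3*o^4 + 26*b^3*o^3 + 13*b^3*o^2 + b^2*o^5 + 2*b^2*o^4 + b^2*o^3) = 64*b^5*o^2 + 128*b^5*o + 64*b^5 + 49*b^4*o^3 + 98*b^4*o^2 + 49*b^4*o + 5*b^3*o^4 + 10*b^3*o^3 + 5*b^3*o^2 + 2*b^2*o^5 + 4*b^2*o^4 + 2*b^2*o^3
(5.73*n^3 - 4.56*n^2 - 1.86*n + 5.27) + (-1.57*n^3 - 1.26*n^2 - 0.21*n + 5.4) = 4.16*n^3 - 5.82*n^2 - 2.07*n + 10.67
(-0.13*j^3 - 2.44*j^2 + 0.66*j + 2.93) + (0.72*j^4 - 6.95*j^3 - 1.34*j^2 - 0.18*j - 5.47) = 0.72*j^4 - 7.08*j^3 - 3.78*j^2 + 0.48*j - 2.54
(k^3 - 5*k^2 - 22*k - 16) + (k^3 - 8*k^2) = 2*k^3 - 13*k^2 - 22*k - 16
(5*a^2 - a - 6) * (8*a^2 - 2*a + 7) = 40*a^4 - 18*a^3 - 11*a^2 + 5*a - 42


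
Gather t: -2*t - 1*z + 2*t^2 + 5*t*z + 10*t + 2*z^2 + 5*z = 2*t^2 + t*(5*z + 8) + 2*z^2 + 4*z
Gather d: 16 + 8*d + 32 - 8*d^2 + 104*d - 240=-8*d^2 + 112*d - 192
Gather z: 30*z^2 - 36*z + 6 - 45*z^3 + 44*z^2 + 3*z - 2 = -45*z^3 + 74*z^2 - 33*z + 4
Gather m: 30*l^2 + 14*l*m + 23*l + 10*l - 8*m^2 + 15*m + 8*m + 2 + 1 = 30*l^2 + 33*l - 8*m^2 + m*(14*l + 23) + 3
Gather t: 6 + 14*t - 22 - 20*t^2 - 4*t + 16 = -20*t^2 + 10*t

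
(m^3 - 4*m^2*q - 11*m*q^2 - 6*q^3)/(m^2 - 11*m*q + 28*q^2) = (m^3 - 4*m^2*q - 11*m*q^2 - 6*q^3)/(m^2 - 11*m*q + 28*q^2)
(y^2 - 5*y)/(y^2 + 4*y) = (y - 5)/(y + 4)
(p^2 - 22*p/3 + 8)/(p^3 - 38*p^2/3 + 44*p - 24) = (3*p - 4)/(3*p^2 - 20*p + 12)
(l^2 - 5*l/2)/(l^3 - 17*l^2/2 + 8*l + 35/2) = l/(l^2 - 6*l - 7)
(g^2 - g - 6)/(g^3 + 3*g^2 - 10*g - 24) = 1/(g + 4)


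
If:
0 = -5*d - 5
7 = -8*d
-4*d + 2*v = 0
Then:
No Solution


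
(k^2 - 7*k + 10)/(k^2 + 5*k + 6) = (k^2 - 7*k + 10)/(k^2 + 5*k + 6)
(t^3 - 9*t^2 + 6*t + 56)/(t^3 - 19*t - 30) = (t^2 - 11*t + 28)/(t^2 - 2*t - 15)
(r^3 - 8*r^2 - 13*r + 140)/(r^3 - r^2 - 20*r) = (r - 7)/r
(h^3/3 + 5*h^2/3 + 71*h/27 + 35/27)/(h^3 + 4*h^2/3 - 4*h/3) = (9*h^3 + 45*h^2 + 71*h + 35)/(9*h*(3*h^2 + 4*h - 4))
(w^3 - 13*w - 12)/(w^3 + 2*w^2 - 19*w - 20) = (w + 3)/(w + 5)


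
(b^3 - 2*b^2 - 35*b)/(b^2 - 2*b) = (b^2 - 2*b - 35)/(b - 2)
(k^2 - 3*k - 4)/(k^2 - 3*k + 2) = (k^2 - 3*k - 4)/(k^2 - 3*k + 2)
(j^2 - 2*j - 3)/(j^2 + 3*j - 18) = (j + 1)/(j + 6)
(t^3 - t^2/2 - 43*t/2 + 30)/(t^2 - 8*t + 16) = (2*t^2 + 7*t - 15)/(2*(t - 4))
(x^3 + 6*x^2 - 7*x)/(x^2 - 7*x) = (x^2 + 6*x - 7)/(x - 7)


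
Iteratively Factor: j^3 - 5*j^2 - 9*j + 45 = (j - 5)*(j^2 - 9) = (j - 5)*(j + 3)*(j - 3)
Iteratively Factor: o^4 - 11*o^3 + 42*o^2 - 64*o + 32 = (o - 4)*(o^3 - 7*o^2 + 14*o - 8) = (o - 4)*(o - 2)*(o^2 - 5*o + 4) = (o - 4)^2*(o - 2)*(o - 1)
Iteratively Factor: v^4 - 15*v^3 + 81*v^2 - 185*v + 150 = (v - 3)*(v^3 - 12*v^2 + 45*v - 50) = (v - 5)*(v - 3)*(v^2 - 7*v + 10) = (v - 5)^2*(v - 3)*(v - 2)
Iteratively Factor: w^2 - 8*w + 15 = (w - 3)*(w - 5)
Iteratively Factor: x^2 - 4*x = (x)*(x - 4)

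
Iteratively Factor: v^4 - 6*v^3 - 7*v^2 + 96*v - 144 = (v + 4)*(v^3 - 10*v^2 + 33*v - 36) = (v - 3)*(v + 4)*(v^2 - 7*v + 12) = (v - 3)^2*(v + 4)*(v - 4)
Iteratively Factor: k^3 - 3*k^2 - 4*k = (k)*(k^2 - 3*k - 4) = k*(k + 1)*(k - 4)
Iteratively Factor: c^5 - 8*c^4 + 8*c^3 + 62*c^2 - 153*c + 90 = (c - 1)*(c^4 - 7*c^3 + c^2 + 63*c - 90) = (c - 5)*(c - 1)*(c^3 - 2*c^2 - 9*c + 18) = (c - 5)*(c - 3)*(c - 1)*(c^2 + c - 6) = (c - 5)*(c - 3)*(c - 2)*(c - 1)*(c + 3)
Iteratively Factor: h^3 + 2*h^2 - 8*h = (h)*(h^2 + 2*h - 8) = h*(h - 2)*(h + 4)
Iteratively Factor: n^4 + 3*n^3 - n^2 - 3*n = (n)*(n^3 + 3*n^2 - n - 3) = n*(n + 3)*(n^2 - 1) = n*(n - 1)*(n + 3)*(n + 1)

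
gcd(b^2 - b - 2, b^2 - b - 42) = 1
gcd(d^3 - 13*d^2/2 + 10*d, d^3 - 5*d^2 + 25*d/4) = d^2 - 5*d/2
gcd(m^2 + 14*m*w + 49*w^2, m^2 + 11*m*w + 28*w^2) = m + 7*w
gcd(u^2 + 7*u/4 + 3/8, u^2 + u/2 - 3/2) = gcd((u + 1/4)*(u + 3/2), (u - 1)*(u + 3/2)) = u + 3/2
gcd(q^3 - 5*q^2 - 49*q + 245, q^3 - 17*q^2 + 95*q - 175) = q^2 - 12*q + 35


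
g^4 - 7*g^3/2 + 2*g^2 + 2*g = g*(g - 2)^2*(g + 1/2)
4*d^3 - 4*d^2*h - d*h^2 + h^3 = (-2*d + h)*(-d + h)*(2*d + h)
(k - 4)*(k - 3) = k^2 - 7*k + 12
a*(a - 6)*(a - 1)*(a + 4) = a^4 - 3*a^3 - 22*a^2 + 24*a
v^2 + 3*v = v*(v + 3)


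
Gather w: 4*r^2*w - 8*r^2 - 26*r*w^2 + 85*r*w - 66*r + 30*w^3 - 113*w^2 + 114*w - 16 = -8*r^2 - 66*r + 30*w^3 + w^2*(-26*r - 113) + w*(4*r^2 + 85*r + 114) - 16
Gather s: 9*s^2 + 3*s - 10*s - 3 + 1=9*s^2 - 7*s - 2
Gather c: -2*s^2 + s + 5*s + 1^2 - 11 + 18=-2*s^2 + 6*s + 8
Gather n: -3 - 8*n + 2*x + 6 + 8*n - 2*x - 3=0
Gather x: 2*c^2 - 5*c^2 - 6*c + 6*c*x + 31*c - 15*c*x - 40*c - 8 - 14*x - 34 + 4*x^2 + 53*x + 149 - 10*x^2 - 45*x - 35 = -3*c^2 - 15*c - 6*x^2 + x*(-9*c - 6) + 72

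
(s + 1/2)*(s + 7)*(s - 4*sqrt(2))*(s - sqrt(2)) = s^4 - 5*sqrt(2)*s^3 + 15*s^3/2 - 75*sqrt(2)*s^2/2 + 23*s^2/2 - 35*sqrt(2)*s/2 + 60*s + 28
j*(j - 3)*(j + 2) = j^3 - j^2 - 6*j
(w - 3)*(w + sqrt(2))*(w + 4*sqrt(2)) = w^3 - 3*w^2 + 5*sqrt(2)*w^2 - 15*sqrt(2)*w + 8*w - 24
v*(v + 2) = v^2 + 2*v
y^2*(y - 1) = y^3 - y^2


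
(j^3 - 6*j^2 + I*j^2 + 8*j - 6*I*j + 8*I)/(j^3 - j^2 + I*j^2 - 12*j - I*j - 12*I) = (j - 2)/(j + 3)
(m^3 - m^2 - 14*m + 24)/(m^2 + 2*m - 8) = m - 3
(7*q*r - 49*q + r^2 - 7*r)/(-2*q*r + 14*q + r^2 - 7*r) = (-7*q - r)/(2*q - r)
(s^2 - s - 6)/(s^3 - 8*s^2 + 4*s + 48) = (s - 3)/(s^2 - 10*s + 24)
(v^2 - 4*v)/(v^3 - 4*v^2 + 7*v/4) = 4*(v - 4)/(4*v^2 - 16*v + 7)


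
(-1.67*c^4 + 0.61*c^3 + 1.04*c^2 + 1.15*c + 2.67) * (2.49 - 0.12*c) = 0.2004*c^5 - 4.2315*c^4 + 1.3941*c^3 + 2.4516*c^2 + 2.5431*c + 6.6483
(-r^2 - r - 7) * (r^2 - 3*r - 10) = -r^4 + 2*r^3 + 6*r^2 + 31*r + 70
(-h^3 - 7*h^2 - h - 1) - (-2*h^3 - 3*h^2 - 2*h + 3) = h^3 - 4*h^2 + h - 4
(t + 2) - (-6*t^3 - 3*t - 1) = 6*t^3 + 4*t + 3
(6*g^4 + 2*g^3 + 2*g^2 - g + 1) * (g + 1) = 6*g^5 + 8*g^4 + 4*g^3 + g^2 + 1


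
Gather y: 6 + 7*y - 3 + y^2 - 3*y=y^2 + 4*y + 3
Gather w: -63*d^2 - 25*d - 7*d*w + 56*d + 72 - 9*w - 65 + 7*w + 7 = -63*d^2 + 31*d + w*(-7*d - 2) + 14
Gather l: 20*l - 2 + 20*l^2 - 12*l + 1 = 20*l^2 + 8*l - 1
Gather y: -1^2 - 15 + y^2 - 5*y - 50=y^2 - 5*y - 66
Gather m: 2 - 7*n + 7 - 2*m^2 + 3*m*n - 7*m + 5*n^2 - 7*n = -2*m^2 + m*(3*n - 7) + 5*n^2 - 14*n + 9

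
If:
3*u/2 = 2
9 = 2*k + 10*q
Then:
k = 9/2 - 5*q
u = 4/3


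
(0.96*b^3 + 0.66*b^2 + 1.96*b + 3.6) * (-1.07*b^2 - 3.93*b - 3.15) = -1.0272*b^5 - 4.479*b^4 - 7.715*b^3 - 13.6338*b^2 - 20.322*b - 11.34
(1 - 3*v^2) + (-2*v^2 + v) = -5*v^2 + v + 1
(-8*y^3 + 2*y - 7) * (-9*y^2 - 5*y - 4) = 72*y^5 + 40*y^4 + 14*y^3 + 53*y^2 + 27*y + 28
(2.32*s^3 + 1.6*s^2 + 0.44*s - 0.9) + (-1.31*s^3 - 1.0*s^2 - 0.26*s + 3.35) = 1.01*s^3 + 0.6*s^2 + 0.18*s + 2.45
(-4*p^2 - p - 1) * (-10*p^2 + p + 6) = 40*p^4 + 6*p^3 - 15*p^2 - 7*p - 6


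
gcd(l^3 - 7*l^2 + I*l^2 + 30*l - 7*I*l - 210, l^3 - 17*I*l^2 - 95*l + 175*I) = l - 5*I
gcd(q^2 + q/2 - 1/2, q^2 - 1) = q + 1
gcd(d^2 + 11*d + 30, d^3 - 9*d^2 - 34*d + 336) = d + 6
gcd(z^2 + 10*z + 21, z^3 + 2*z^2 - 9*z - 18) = z + 3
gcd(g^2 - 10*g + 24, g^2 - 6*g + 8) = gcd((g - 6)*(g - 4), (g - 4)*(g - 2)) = g - 4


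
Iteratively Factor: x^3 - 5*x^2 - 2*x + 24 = (x - 4)*(x^2 - x - 6) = (x - 4)*(x + 2)*(x - 3)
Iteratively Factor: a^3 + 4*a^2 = (a)*(a^2 + 4*a) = a*(a + 4)*(a)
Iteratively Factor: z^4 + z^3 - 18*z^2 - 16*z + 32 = (z - 4)*(z^3 + 5*z^2 + 2*z - 8) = (z - 4)*(z + 4)*(z^2 + z - 2) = (z - 4)*(z - 1)*(z + 4)*(z + 2)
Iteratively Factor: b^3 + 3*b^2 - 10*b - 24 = (b + 4)*(b^2 - b - 6) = (b + 2)*(b + 4)*(b - 3)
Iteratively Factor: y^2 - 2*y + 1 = (y - 1)*(y - 1)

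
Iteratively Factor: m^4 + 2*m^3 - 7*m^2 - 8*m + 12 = (m + 3)*(m^3 - m^2 - 4*m + 4) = (m - 1)*(m + 3)*(m^2 - 4) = (m - 1)*(m + 2)*(m + 3)*(m - 2)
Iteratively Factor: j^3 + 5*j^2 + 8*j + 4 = (j + 2)*(j^2 + 3*j + 2) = (j + 1)*(j + 2)*(j + 2)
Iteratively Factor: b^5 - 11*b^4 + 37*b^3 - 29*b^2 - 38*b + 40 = (b - 5)*(b^4 - 6*b^3 + 7*b^2 + 6*b - 8) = (b - 5)*(b - 4)*(b^3 - 2*b^2 - b + 2) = (b - 5)*(b - 4)*(b + 1)*(b^2 - 3*b + 2) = (b - 5)*(b - 4)*(b - 1)*(b + 1)*(b - 2)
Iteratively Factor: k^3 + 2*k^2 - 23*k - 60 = (k + 3)*(k^2 - k - 20) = (k + 3)*(k + 4)*(k - 5)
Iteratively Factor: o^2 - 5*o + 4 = (o - 4)*(o - 1)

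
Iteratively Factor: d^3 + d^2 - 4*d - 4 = (d + 2)*(d^2 - d - 2) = (d - 2)*(d + 2)*(d + 1)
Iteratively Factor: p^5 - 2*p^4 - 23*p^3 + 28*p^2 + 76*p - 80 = (p - 2)*(p^4 - 23*p^2 - 18*p + 40) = (p - 2)*(p + 4)*(p^3 - 4*p^2 - 7*p + 10) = (p - 5)*(p - 2)*(p + 4)*(p^2 + p - 2) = (p - 5)*(p - 2)*(p + 2)*(p + 4)*(p - 1)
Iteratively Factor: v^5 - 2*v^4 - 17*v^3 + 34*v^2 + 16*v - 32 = (v - 2)*(v^4 - 17*v^2 + 16) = (v - 4)*(v - 2)*(v^3 + 4*v^2 - v - 4) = (v - 4)*(v - 2)*(v - 1)*(v^2 + 5*v + 4) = (v - 4)*(v - 2)*(v - 1)*(v + 4)*(v + 1)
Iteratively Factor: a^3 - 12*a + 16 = (a - 2)*(a^2 + 2*a - 8) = (a - 2)^2*(a + 4)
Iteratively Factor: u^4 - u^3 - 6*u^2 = (u)*(u^3 - u^2 - 6*u) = u*(u + 2)*(u^2 - 3*u) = u*(u - 3)*(u + 2)*(u)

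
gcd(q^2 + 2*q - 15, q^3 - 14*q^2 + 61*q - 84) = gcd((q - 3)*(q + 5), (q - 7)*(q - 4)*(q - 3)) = q - 3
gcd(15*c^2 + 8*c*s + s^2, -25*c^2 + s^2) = 5*c + s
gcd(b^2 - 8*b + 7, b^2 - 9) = 1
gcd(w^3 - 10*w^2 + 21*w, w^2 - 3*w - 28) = w - 7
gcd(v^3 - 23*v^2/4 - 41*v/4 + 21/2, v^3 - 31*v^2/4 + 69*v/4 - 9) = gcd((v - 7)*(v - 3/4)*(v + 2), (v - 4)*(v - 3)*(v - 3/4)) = v - 3/4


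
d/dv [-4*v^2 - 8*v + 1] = -8*v - 8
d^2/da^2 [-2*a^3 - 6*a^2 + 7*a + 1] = -12*a - 12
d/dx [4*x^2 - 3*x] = 8*x - 3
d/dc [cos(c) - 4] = -sin(c)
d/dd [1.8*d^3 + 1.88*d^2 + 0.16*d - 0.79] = 5.4*d^2 + 3.76*d + 0.16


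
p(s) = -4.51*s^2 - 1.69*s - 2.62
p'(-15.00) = 133.61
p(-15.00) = -992.02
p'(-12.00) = 106.55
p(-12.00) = -631.78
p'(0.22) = -3.67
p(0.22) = -3.21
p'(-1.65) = 13.19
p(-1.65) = -12.11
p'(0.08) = -2.41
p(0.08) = -2.78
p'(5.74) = -53.46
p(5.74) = -160.91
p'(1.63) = -16.39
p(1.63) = -17.36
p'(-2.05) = 16.80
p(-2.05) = -18.11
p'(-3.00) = 25.37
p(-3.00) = -38.14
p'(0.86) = -9.45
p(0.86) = -7.41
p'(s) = -9.02*s - 1.69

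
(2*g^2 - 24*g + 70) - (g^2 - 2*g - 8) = g^2 - 22*g + 78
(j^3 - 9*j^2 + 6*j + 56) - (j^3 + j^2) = -10*j^2 + 6*j + 56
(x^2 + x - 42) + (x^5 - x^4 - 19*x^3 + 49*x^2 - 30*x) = x^5 - x^4 - 19*x^3 + 50*x^2 - 29*x - 42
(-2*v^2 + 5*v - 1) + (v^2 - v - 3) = -v^2 + 4*v - 4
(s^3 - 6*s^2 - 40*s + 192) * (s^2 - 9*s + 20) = s^5 - 15*s^4 + 34*s^3 + 432*s^2 - 2528*s + 3840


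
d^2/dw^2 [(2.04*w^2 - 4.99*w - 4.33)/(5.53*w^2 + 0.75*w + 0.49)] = (5.6843418860808e-14*w^4 - 322.119182*w^3 - 827.65851*w^2 - 26.623632*w + 23.24201)/(169.112377*w^6 + 68.807025*w^5 + 54.285798*w^4 + 12.615525*w^3 + 4.810134*w^2 + 0.540225*w + 0.117649)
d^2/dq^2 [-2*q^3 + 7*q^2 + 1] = 14 - 12*q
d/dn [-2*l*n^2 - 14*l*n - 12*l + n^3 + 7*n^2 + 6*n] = -4*l*n - 14*l + 3*n^2 + 14*n + 6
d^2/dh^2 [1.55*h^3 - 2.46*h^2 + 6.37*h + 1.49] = 9.3*h - 4.92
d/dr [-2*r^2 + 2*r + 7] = 2 - 4*r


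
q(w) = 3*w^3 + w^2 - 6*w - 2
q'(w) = 9*w^2 + 2*w - 6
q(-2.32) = -20.16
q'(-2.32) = 37.80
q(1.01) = -3.95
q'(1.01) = 5.20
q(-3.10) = -63.16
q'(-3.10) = 74.29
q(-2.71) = -38.10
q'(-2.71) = 54.68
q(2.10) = 17.59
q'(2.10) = 37.89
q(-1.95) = -8.74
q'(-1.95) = 24.32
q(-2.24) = -17.26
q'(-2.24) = 34.68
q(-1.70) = -3.65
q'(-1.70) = 16.61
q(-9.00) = -2054.00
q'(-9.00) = 705.00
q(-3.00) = -56.00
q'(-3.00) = 69.00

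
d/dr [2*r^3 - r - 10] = 6*r^2 - 1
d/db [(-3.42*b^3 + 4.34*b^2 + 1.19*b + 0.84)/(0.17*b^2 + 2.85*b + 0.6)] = (-0.5814*b^4 - 19.494*b^3 + 6.0107*b^2 + 4.9224*b - 1.68)/(0.0289*b^4 + 0.969*b^3 + 8.3265*b^2 + 3.42*b + 0.36)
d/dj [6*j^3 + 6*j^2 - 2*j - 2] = 18*j^2 + 12*j - 2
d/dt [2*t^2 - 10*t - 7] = 4*t - 10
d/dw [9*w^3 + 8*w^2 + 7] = w*(27*w + 16)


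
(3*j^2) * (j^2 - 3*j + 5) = 3*j^4 - 9*j^3 + 15*j^2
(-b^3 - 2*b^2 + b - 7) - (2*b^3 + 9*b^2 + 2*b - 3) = -3*b^3 - 11*b^2 - b - 4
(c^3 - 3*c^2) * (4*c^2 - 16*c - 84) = 4*c^5 - 28*c^4 - 36*c^3 + 252*c^2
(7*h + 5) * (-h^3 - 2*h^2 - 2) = -7*h^4 - 19*h^3 - 10*h^2 - 14*h - 10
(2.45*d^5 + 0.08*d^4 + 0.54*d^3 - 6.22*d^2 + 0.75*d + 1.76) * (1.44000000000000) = 3.528*d^5 + 0.1152*d^4 + 0.7776*d^3 - 8.9568*d^2 + 1.08*d + 2.5344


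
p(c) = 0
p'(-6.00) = 0.00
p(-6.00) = 0.00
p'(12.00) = 0.00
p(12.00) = 0.00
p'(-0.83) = 0.00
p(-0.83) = 0.00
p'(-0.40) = 0.00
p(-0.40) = 0.00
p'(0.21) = 0.00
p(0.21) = 0.00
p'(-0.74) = 0.00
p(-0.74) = 0.00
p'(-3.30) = 0.00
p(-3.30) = 0.00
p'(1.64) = 0.00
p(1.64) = 0.00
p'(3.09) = 0.00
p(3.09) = 0.00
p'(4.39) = 0.00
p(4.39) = 0.00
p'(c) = 0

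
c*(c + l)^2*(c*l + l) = c^4*l + 2*c^3*l^2 + c^3*l + c^2*l^3 + 2*c^2*l^2 + c*l^3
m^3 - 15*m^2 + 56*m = m*(m - 8)*(m - 7)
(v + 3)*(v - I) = v^2 + 3*v - I*v - 3*I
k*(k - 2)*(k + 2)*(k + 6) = k^4 + 6*k^3 - 4*k^2 - 24*k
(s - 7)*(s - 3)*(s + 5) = s^3 - 5*s^2 - 29*s + 105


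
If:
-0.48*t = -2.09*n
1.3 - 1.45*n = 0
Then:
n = 0.90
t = 3.90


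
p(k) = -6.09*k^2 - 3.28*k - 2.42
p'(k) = -12.18*k - 3.28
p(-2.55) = -33.66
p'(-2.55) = 27.78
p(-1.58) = -12.44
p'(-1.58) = 15.96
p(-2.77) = -40.06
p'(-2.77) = 30.46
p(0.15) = -3.05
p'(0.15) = -5.11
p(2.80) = -59.35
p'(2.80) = -37.38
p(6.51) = -281.87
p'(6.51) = -82.57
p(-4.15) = -93.69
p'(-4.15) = 47.27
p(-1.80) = -16.25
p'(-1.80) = 18.64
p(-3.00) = -47.39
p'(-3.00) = 33.26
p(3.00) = -67.07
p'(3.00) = -39.82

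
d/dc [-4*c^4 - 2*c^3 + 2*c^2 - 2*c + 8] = -16*c^3 - 6*c^2 + 4*c - 2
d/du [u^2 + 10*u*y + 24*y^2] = 2*u + 10*y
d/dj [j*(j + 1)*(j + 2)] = 3*j^2 + 6*j + 2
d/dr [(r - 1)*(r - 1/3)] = 2*r - 4/3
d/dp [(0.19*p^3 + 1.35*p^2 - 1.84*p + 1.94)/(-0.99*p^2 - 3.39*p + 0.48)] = (-0.1881*p^4 - 1.2882*p^3 - 6.1245*p^2 + 5.1372*p + 5.6934)/(0.9801*p^4 + 6.7122*p^3 + 10.5417*p^2 - 3.2544*p + 0.2304)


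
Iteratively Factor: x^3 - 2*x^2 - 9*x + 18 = (x + 3)*(x^2 - 5*x + 6) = (x - 3)*(x + 3)*(x - 2)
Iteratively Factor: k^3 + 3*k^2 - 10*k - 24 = (k - 3)*(k^2 + 6*k + 8) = (k - 3)*(k + 2)*(k + 4)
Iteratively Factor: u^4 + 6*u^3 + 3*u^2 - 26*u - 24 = (u + 4)*(u^3 + 2*u^2 - 5*u - 6) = (u - 2)*(u + 4)*(u^2 + 4*u + 3) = (u - 2)*(u + 3)*(u + 4)*(u + 1)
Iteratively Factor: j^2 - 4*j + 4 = (j - 2)*(j - 2)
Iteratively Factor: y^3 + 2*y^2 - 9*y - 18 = (y + 2)*(y^2 - 9) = (y + 2)*(y + 3)*(y - 3)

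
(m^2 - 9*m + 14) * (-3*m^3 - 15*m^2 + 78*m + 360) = -3*m^5 + 12*m^4 + 171*m^3 - 552*m^2 - 2148*m + 5040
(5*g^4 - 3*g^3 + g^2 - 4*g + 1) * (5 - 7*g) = -35*g^5 + 46*g^4 - 22*g^3 + 33*g^2 - 27*g + 5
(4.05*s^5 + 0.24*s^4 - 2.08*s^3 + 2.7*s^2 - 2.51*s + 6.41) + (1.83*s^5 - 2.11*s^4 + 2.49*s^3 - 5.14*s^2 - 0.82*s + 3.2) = 5.88*s^5 - 1.87*s^4 + 0.41*s^3 - 2.44*s^2 - 3.33*s + 9.61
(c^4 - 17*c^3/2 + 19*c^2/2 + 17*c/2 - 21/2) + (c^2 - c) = c^4 - 17*c^3/2 + 21*c^2/2 + 15*c/2 - 21/2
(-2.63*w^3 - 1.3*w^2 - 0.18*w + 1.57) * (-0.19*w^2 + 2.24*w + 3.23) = 0.4997*w^5 - 5.6442*w^4 - 11.3727*w^3 - 4.9005*w^2 + 2.9354*w + 5.0711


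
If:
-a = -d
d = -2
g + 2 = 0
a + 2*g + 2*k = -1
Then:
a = -2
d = -2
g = -2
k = 5/2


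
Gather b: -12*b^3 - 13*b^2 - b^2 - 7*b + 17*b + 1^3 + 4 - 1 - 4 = -12*b^3 - 14*b^2 + 10*b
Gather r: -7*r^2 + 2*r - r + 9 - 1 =-7*r^2 + r + 8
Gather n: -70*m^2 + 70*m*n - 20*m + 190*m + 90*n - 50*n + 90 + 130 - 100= -70*m^2 + 170*m + n*(70*m + 40) + 120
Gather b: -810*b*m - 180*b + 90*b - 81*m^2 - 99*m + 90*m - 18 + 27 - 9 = b*(-810*m - 90) - 81*m^2 - 9*m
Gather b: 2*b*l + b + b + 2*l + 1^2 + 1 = b*(2*l + 2) + 2*l + 2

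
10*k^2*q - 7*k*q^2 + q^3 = q*(-5*k + q)*(-2*k + q)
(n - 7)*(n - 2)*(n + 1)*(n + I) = n^4 - 8*n^3 + I*n^3 + 5*n^2 - 8*I*n^2 + 14*n + 5*I*n + 14*I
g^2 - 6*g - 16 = (g - 8)*(g + 2)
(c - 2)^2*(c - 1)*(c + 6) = c^4 + c^3 - 22*c^2 + 44*c - 24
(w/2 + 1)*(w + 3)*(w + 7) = w^3/2 + 6*w^2 + 41*w/2 + 21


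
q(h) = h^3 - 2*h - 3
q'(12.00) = 430.00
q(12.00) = 1701.00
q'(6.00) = 106.00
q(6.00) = 201.00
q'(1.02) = 1.12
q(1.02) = -3.98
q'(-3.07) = 26.27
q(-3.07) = -25.79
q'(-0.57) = -1.03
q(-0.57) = -2.05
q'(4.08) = 47.94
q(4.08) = 56.76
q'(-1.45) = 4.31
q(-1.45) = -3.15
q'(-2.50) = 16.75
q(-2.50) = -13.62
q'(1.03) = 1.18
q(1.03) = -3.97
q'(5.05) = 74.51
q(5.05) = 115.69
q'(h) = 3*h^2 - 2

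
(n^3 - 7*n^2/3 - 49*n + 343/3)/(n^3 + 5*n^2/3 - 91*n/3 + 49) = (n - 7)/(n - 3)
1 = 1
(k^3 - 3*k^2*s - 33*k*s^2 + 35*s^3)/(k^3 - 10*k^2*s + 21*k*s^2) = (-k^2 - 4*k*s + 5*s^2)/(k*(-k + 3*s))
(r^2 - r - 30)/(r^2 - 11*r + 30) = (r + 5)/(r - 5)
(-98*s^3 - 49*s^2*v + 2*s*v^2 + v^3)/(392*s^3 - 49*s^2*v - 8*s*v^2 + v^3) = (-2*s - v)/(8*s - v)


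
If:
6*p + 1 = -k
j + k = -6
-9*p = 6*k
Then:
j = -19/3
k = 1/3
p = -2/9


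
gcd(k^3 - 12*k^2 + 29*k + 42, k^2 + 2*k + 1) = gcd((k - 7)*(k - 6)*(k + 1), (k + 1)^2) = k + 1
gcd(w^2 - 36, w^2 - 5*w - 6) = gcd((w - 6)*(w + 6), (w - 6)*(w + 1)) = w - 6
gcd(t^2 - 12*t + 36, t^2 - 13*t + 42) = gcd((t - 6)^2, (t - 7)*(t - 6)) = t - 6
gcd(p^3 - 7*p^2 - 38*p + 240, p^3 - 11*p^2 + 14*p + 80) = p^2 - 13*p + 40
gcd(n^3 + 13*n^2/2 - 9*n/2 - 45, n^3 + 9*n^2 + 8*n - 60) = n + 6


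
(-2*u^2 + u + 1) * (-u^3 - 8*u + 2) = 2*u^5 - u^4 + 15*u^3 - 12*u^2 - 6*u + 2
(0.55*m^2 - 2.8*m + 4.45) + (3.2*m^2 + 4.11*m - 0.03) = 3.75*m^2 + 1.31*m + 4.42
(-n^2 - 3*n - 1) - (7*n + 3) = -n^2 - 10*n - 4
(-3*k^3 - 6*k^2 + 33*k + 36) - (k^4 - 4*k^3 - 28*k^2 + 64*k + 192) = -k^4 + k^3 + 22*k^2 - 31*k - 156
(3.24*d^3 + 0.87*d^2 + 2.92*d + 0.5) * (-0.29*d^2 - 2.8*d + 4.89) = -0.9396*d^5 - 9.3243*d^4 + 12.5608*d^3 - 4.0667*d^2 + 12.8788*d + 2.445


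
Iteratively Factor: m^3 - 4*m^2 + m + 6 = (m - 2)*(m^2 - 2*m - 3) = (m - 2)*(m + 1)*(m - 3)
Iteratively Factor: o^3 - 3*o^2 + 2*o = (o - 2)*(o^2 - o) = (o - 2)*(o - 1)*(o)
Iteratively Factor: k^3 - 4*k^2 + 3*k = (k - 1)*(k^2 - 3*k) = (k - 3)*(k - 1)*(k)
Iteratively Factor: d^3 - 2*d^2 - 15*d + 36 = (d + 4)*(d^2 - 6*d + 9) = (d - 3)*(d + 4)*(d - 3)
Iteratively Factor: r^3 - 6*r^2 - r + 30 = (r - 5)*(r^2 - r - 6) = (r - 5)*(r - 3)*(r + 2)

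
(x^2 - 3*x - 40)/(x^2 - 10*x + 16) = (x + 5)/(x - 2)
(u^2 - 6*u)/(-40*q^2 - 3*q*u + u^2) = u*(6 - u)/(40*q^2 + 3*q*u - u^2)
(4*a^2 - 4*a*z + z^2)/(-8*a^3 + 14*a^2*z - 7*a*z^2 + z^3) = (-2*a + z)/(4*a^2 - 5*a*z + z^2)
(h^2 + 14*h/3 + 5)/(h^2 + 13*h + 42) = (h^2 + 14*h/3 + 5)/(h^2 + 13*h + 42)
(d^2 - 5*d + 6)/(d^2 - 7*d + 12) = (d - 2)/(d - 4)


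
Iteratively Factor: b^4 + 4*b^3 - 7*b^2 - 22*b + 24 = (b - 1)*(b^3 + 5*b^2 - 2*b - 24) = (b - 1)*(b + 4)*(b^2 + b - 6) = (b - 1)*(b + 3)*(b + 4)*(b - 2)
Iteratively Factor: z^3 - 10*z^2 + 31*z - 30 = (z - 2)*(z^2 - 8*z + 15) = (z - 3)*(z - 2)*(z - 5)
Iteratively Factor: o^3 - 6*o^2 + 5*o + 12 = (o - 4)*(o^2 - 2*o - 3) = (o - 4)*(o - 3)*(o + 1)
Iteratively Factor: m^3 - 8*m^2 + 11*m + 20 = (m - 5)*(m^2 - 3*m - 4) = (m - 5)*(m - 4)*(m + 1)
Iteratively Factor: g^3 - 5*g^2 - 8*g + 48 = (g - 4)*(g^2 - g - 12) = (g - 4)^2*(g + 3)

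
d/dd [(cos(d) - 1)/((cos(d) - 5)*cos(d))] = (sin(d) + 5*sin(d)/cos(d)^2 - 2*tan(d))/(cos(d) - 5)^2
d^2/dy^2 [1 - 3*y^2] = -6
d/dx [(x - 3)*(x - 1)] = 2*x - 4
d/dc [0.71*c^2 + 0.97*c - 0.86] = 1.42*c + 0.97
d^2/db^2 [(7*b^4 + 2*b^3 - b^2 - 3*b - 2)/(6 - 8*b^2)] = (-112*b^6 + 252*b^4 + 24*b^3 - 246*b^2 + 54*b + 33)/(64*b^6 - 144*b^4 + 108*b^2 - 27)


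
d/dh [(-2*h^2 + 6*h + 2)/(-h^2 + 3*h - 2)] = 6*(2*h - 3)/(h^2 - 3*h + 2)^2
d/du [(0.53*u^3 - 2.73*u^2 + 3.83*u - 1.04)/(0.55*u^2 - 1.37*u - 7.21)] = (0.2915*u^4 - 1.4522*u^3 - 9.8303*u^2 + 40.5106*u - 29.0391)/(0.3025*u^4 - 1.507*u^3 - 6.0541*u^2 + 19.7554*u + 51.9841)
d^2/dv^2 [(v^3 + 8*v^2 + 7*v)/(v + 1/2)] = 4*(4*v^3 + 6*v^2 + 3*v - 6)/(8*v^3 + 12*v^2 + 6*v + 1)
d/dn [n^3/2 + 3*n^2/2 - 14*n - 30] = 3*n^2/2 + 3*n - 14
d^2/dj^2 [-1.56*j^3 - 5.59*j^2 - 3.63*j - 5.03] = -9.36*j - 11.18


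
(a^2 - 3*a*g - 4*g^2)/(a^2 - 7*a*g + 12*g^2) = (a + g)/(a - 3*g)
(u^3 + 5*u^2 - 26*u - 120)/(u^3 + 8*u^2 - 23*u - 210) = (u + 4)/(u + 7)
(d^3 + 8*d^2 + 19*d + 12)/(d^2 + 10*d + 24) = (d^2 + 4*d + 3)/(d + 6)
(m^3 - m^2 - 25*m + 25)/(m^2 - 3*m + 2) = (m^2 - 25)/(m - 2)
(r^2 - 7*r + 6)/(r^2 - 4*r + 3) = (r - 6)/(r - 3)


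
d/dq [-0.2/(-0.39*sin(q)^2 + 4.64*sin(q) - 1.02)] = (0.928 - 0.156*sin(q))*cos(q)/(0.39*sin(q)^2 - 4.64*sin(q) + 1.02)^2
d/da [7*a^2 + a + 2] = 14*a + 1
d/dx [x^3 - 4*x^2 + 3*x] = 3*x^2 - 8*x + 3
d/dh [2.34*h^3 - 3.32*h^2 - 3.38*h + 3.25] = 7.02*h^2 - 6.64*h - 3.38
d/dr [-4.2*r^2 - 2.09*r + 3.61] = -8.4*r - 2.09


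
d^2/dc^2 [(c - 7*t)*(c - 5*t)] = 2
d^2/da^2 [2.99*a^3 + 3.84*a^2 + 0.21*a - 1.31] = 17.94*a + 7.68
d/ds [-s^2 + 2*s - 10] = 2 - 2*s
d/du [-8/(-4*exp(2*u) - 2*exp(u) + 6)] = (-16*exp(u) - 4)*exp(u)/(2*exp(2*u) + exp(u) - 3)^2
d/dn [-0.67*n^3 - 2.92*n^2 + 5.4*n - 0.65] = -2.01*n^2 - 5.84*n + 5.4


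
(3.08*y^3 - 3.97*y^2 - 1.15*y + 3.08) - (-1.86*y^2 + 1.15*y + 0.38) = 3.08*y^3 - 2.11*y^2 - 2.3*y + 2.7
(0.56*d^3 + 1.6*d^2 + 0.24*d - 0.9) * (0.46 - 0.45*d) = -0.252*d^4 - 0.4624*d^3 + 0.628*d^2 + 0.5154*d - 0.414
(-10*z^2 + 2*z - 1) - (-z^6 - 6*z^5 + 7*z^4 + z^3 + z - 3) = z^6 + 6*z^5 - 7*z^4 - z^3 - 10*z^2 + z + 2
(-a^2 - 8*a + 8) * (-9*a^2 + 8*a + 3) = 9*a^4 + 64*a^3 - 139*a^2 + 40*a + 24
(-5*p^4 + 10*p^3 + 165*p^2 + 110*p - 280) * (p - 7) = -5*p^5 + 45*p^4 + 95*p^3 - 1045*p^2 - 1050*p + 1960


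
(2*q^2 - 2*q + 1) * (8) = 16*q^2 - 16*q + 8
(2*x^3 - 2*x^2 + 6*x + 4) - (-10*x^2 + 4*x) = 2*x^3 + 8*x^2 + 2*x + 4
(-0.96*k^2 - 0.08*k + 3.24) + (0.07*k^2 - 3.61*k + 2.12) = -0.89*k^2 - 3.69*k + 5.36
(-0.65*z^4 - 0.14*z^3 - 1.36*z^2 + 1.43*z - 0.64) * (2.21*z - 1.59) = -1.4365*z^5 + 0.7241*z^4 - 2.783*z^3 + 5.3227*z^2 - 3.6881*z + 1.0176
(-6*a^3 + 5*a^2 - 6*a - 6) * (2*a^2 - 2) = -12*a^5 + 10*a^4 - 22*a^2 + 12*a + 12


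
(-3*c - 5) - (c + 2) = -4*c - 7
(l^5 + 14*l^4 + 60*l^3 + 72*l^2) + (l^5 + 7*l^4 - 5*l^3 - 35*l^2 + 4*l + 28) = 2*l^5 + 21*l^4 + 55*l^3 + 37*l^2 + 4*l + 28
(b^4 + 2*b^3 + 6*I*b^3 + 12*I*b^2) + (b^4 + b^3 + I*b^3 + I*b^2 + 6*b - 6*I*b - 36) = 2*b^4 + 3*b^3 + 7*I*b^3 + 13*I*b^2 + 6*b - 6*I*b - 36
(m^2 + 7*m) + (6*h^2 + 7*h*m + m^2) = 6*h^2 + 7*h*m + 2*m^2 + 7*m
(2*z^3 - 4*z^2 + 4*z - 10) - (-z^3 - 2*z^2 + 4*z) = 3*z^3 - 2*z^2 - 10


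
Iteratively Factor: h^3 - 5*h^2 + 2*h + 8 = (h + 1)*(h^2 - 6*h + 8) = (h - 4)*(h + 1)*(h - 2)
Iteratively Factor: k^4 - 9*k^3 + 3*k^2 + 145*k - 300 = (k + 4)*(k^3 - 13*k^2 + 55*k - 75) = (k - 5)*(k + 4)*(k^2 - 8*k + 15) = (k - 5)^2*(k + 4)*(k - 3)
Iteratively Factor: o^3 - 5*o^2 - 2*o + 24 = (o - 3)*(o^2 - 2*o - 8) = (o - 3)*(o + 2)*(o - 4)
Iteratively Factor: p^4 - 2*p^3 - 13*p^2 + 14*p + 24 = (p + 3)*(p^3 - 5*p^2 + 2*p + 8) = (p - 4)*(p + 3)*(p^2 - p - 2) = (p - 4)*(p + 1)*(p + 3)*(p - 2)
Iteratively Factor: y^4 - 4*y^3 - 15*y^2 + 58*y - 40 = (y - 1)*(y^3 - 3*y^2 - 18*y + 40) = (y - 2)*(y - 1)*(y^2 - y - 20) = (y - 2)*(y - 1)*(y + 4)*(y - 5)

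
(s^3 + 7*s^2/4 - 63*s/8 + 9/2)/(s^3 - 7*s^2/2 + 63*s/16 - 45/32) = 4*(s + 4)/(4*s - 5)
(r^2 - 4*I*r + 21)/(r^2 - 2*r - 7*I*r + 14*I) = (r + 3*I)/(r - 2)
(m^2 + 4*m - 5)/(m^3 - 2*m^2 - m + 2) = (m + 5)/(m^2 - m - 2)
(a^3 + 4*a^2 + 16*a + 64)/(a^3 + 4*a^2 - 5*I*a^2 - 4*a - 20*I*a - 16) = (a + 4*I)/(a - I)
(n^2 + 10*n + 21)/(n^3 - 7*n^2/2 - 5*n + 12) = 2*(n^2 + 10*n + 21)/(2*n^3 - 7*n^2 - 10*n + 24)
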